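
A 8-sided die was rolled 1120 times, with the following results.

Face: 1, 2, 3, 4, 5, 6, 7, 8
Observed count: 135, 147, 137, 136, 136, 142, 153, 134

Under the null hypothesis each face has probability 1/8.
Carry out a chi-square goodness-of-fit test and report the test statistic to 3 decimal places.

2.314

Expected count for each of the 8 categories: 1120/8 = 140.
χ² = (135−140)²/140 + (147−140)²/140 + (137−140)²/140 + (136−140)²/140 + (136−140)²/140 + (142−140)²/140 + (153−140)²/140 + (134−140)²/140
   = 0.1786 + 0.3500 + 0.0643 + 0.1143 + 0.1143 + 0.0286 + 1.2071 + 0.2571
Sum = 2.314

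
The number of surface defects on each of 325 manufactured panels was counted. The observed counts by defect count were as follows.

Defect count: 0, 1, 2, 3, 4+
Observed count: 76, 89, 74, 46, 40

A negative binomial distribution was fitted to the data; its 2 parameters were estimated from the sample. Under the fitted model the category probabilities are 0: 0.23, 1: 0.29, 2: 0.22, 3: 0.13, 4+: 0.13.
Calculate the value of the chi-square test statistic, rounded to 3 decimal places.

0.853

Expected counts E_i = n·p_i: 325×0.23 = 74.75, 325×0.29 = 94.25, 325×0.22 = 71.5, 325×0.13 = 42.25, 325×0.13 = 42.25.
χ² = (76−74.75)²/74.75 + (89−94.25)²/94.25 + (74−71.5)²/71.5 + (46−42.25)²/42.25 + (40−42.25)²/42.25
   = 0.0209 + 0.2924 + 0.0874 + 0.3328 + 0.1198
Sum = 0.853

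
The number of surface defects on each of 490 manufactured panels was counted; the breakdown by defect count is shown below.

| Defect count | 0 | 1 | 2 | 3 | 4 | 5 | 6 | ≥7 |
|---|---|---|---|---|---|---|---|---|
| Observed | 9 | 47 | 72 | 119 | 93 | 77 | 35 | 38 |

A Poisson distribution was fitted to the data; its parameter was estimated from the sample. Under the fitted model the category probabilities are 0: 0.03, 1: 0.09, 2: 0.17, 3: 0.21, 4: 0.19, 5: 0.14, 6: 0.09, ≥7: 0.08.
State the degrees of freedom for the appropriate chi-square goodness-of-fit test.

6

There are k = 8 categories and 1 parameter estimated from the data, so df = 8 − 1 − 1 = 6.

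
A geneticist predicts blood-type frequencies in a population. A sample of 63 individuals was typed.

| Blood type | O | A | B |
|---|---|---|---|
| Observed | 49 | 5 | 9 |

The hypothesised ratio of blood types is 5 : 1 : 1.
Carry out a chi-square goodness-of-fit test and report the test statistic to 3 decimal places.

2.133

Ratio total = 7. Expected counts: 63×5/7 = 45, 63×1/7 = 9, 63×1/7 = 9.
χ² = (49−45)²/45 + (5−9)²/9 + (9−9)²/9
   = 0.3556 + 1.7778 + 0.0000
Sum = 2.133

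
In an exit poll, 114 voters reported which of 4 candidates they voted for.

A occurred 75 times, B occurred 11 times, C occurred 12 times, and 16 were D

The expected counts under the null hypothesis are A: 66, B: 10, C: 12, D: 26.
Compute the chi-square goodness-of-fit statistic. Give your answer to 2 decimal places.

cat         O        E   (O−E)²/E
A          75       66      1.227
B          11       10      0.100
C          12       12      0.000
D          16       26      3.846
Sum = 5.17

5.17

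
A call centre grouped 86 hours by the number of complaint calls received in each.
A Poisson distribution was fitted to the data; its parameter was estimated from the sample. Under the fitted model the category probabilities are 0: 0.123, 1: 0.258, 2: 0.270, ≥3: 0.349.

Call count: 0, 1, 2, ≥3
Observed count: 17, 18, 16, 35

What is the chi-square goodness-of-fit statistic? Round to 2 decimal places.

Expected counts E_i = n·p_i: 86×0.123 = 10.578, 86×0.258 = 22.188, 86×0.270 = 23.22, 86×0.349 = 30.014.
χ² = (17−10.578)²/10.578 + (18−22.188)²/22.188 + (16−23.22)²/23.22 + (35−30.014)²/30.014
   = 3.899 + 0.790 + 2.245 + 0.828
Sum = 7.76

7.76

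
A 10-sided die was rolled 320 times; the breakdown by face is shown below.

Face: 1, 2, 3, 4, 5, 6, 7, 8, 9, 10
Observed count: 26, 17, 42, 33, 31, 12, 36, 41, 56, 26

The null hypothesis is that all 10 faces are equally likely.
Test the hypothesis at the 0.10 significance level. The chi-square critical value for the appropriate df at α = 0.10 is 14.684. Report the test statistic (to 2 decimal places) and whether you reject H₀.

Expected count for each of the 10 categories: 320/10 = 32.
1: (26 − 32)²/32 = 36/32 = 1.125
2: (17 − 32)²/32 = 225/32 = 7.031
3: (42 − 32)²/32 = 100/32 = 3.125
4: (33 − 32)²/32 = 1/32 = 0.031
5: (31 − 32)²/32 = 1/32 = 0.031
6: (12 − 32)²/32 = 400/32 = 12.500
7: (36 − 32)²/32 = 16/32 = 0.500
8: (41 − 32)²/32 = 81/32 = 2.531
9: (56 − 32)²/32 = 576/32 = 18.000
10: (26 − 32)²/32 = 36/32 = 1.125
Sum = 46.00
df = 9. Since 46.00 > 14.684, we reject H₀.

46.00; reject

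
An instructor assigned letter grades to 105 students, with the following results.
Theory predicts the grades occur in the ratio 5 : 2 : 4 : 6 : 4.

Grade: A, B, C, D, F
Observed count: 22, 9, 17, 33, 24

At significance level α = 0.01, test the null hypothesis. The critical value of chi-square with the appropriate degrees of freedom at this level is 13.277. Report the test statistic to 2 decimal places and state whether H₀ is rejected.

2.01; do not reject

Ratio total = 21. Expected counts: 105×5/21 = 25, 105×2/21 = 10, 105×4/21 = 20, 105×6/21 = 30, 105×4/21 = 20.
cat         O        E   (O−E)²/E
A          22       25      0.360
B           9       10      0.100
C          17       20      0.450
D          33       30      0.300
F          24       20      0.800
Sum = 2.01
df = 4. Since 2.01 < 13.277, we do not reject H₀.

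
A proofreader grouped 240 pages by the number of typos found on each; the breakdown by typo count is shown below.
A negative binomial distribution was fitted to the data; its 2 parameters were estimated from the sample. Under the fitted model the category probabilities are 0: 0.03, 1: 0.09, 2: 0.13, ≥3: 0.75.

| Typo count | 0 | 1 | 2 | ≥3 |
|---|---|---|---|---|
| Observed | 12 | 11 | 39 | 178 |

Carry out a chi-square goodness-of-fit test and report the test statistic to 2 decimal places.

Expected counts E_i = n·p_i: 240×0.03 = 7.2, 240×0.09 = 21.6, 240×0.13 = 31.2, 240×0.75 = 180.
χ² = (12−7.2)²/7.2 + (11−21.6)²/21.6 + (39−31.2)²/31.2 + (178−180)²/180
   = 3.200 + 5.202 + 1.950 + 0.022
Sum = 10.37

10.37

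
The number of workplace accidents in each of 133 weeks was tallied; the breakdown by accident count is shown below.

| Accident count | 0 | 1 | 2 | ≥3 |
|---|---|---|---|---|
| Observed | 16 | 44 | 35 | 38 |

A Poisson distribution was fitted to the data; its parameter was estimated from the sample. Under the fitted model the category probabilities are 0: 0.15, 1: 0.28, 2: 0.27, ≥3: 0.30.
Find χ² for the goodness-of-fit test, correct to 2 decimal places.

2.12

Expected counts E_i = n·p_i: 133×0.15 = 19.95, 133×0.28 = 37.24, 133×0.27 = 35.91, 133×0.30 = 39.9.
cat         O        E   (O−E)²/E
0          16    19.95      0.782
1          44    37.24      1.227
2          35    35.91      0.023
≥3         38     39.9      0.090
Sum = 2.12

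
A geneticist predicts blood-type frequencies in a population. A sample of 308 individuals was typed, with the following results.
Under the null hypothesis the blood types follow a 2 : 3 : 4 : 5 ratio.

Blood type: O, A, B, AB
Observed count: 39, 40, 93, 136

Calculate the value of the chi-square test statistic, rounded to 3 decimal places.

17.240

Ratio total = 14. Expected counts: 308×2/14 = 44, 308×3/14 = 66, 308×4/14 = 88, 308×5/14 = 110.
cat         O        E   (O−E)²/E
O          39       44     0.5682
A          40       66    10.2424
B          93       88     0.2841
AB        136      110     6.1455
Sum = 17.240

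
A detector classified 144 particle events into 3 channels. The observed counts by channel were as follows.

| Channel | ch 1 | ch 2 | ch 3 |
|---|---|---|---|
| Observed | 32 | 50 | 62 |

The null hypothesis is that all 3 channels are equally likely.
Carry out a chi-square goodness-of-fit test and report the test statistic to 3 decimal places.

9.500

Under H₀ each category has probability 1/3, so each expected count is 144/3 = 48.
cat         O        E   (O−E)²/E
ch 1       32       48     5.3333
ch 2       50       48     0.0833
ch 3       62       48     4.0833
Sum = 9.500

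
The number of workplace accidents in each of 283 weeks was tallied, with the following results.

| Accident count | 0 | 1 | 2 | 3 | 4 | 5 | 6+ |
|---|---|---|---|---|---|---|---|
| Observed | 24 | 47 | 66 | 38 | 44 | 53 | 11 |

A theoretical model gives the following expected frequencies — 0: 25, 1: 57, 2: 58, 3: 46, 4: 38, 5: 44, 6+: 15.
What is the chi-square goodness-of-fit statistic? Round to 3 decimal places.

0: (24 − 25)²/25 = 1/25 = 0.0400
1: (47 − 57)²/57 = 100/57 = 1.7544
2: (66 − 58)²/58 = 64/58 = 1.1034
3: (38 − 46)²/46 = 64/46 = 1.3913
4: (44 − 38)²/38 = 36/38 = 0.9474
5: (53 − 44)²/44 = 81/44 = 1.8409
6+: (11 − 15)²/15 = 16/15 = 1.0667
Sum = 8.144

8.144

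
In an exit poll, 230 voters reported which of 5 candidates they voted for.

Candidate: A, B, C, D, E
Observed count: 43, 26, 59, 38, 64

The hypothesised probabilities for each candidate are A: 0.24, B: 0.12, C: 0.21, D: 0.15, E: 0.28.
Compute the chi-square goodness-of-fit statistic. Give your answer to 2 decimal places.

Expected counts E_i = n·p_i: 230×0.24 = 55.2, 230×0.12 = 27.6, 230×0.21 = 48.3, 230×0.15 = 34.5, 230×0.28 = 64.4.
A: (43 − 55.2)²/55.2 = 148.84/55.2 = 2.696
B: (26 − 27.6)²/27.6 = 2.56/27.6 = 0.093
C: (59 − 48.3)²/48.3 = 114.49/48.3 = 2.370
D: (38 − 34.5)²/34.5 = 12.25/34.5 = 0.355
E: (64 − 64.4)²/64.4 = 0.16/64.4 = 0.002
Sum = 5.52

5.52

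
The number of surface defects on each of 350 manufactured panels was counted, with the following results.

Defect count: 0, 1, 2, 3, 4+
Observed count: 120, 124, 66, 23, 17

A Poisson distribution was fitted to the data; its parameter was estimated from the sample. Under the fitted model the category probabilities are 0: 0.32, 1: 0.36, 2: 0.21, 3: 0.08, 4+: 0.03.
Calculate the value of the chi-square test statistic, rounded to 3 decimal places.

Expected counts E_i = n·p_i: 350×0.32 = 112, 350×0.36 = 126, 350×0.21 = 73.5, 350×0.08 = 28, 350×0.03 = 10.5.
0: (120 − 112)²/112 = 64/112 = 0.5714
1: (124 − 126)²/126 = 4/126 = 0.0317
2: (66 − 73.5)²/73.5 = 56.25/73.5 = 0.7653
3: (23 − 28)²/28 = 25/28 = 0.8929
4+: (17 − 10.5)²/10.5 = 42.25/10.5 = 4.0238
Sum = 6.285

6.285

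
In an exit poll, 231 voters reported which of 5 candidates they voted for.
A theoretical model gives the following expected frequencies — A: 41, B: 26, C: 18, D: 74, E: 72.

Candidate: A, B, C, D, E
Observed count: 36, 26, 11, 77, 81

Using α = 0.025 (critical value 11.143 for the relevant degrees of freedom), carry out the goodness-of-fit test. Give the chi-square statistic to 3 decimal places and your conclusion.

A: (36 − 41)²/41 = 25/41 = 0.6098
B: (26 − 26)²/26 = 0/26 = 0.0000
C: (11 − 18)²/18 = 49/18 = 2.7222
D: (77 − 74)²/74 = 9/74 = 0.1216
E: (81 − 72)²/72 = 81/72 = 1.1250
Sum = 4.579
df = 4. Since 4.579 < 11.143, we do not reject H₀.

4.579; do not reject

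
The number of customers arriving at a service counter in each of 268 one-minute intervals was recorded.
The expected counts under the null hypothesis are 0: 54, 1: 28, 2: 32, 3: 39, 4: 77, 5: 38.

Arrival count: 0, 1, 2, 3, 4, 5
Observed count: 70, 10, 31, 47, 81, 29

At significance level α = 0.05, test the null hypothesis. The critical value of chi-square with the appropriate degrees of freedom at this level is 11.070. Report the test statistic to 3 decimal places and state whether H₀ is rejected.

0: (70 − 54)²/54 = 256/54 = 4.7407
1: (10 − 28)²/28 = 324/28 = 11.5714
2: (31 − 32)²/32 = 1/32 = 0.0313
3: (47 − 39)²/39 = 64/39 = 1.6410
4: (81 − 77)²/77 = 16/77 = 0.2078
5: (29 − 38)²/38 = 81/38 = 2.1316
Sum = 20.324
df = 5. Since 20.324 > 11.070, we reject H₀.

20.324; reject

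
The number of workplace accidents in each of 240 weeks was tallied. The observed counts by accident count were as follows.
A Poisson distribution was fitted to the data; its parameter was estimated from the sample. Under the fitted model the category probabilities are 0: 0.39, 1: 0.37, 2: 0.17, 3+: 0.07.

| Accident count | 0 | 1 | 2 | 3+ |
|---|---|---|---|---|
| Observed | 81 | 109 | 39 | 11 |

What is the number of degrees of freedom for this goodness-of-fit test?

2

There are k = 4 categories and 1 parameter estimated from the data, so df = 4 − 1 − 1 = 2.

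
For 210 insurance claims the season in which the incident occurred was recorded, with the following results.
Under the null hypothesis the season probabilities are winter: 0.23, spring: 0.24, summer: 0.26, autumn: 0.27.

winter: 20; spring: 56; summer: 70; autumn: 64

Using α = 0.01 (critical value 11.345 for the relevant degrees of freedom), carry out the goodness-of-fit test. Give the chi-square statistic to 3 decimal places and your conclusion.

22.487; reject

Expected counts E_i = n·p_i: 210×0.23 = 48.3, 210×0.24 = 50.4, 210×0.26 = 54.6, 210×0.27 = 56.7.
χ² = (20−48.3)²/48.3 + (56−50.4)²/50.4 + (70−54.6)²/54.6 + (64−56.7)²/56.7
   = 16.5816 + 0.6222 + 4.3436 + 0.9399
Sum = 22.487
df = 3. Since 22.487 > 11.345, we reject H₀.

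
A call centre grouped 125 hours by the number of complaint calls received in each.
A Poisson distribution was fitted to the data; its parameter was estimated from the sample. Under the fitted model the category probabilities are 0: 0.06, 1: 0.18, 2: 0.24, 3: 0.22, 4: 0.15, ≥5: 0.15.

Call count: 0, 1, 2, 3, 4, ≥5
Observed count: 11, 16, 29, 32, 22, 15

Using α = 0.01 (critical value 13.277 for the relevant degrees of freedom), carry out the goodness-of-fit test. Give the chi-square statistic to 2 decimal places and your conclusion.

5.59; do not reject

Expected counts E_i = n·p_i: 125×0.06 = 7.5, 125×0.18 = 22.5, 125×0.24 = 30, 125×0.22 = 27.5, 125×0.15 = 18.75, 125×0.15 = 18.75.
cat         O        E   (O−E)²/E
0          11      7.5      1.633
1          16     22.5      1.878
2          29       30      0.033
3          32     27.5      0.736
4          22    18.75      0.563
≥5         15    18.75      0.750
Sum = 5.59
df = 4. Since 5.59 < 13.277, we do not reject H₀.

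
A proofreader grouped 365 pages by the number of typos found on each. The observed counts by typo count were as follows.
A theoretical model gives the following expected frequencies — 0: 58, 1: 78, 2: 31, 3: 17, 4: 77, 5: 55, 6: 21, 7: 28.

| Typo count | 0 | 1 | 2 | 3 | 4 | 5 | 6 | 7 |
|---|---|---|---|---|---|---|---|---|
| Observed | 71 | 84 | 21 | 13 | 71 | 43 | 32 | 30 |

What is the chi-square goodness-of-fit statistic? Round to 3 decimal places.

16.533

cat         O        E   (O−E)²/E
0          71       58     2.9138
1          84       78     0.4615
2          21       31     3.2258
3          13       17     0.9412
4          71       77     0.4675
5          43       55     2.6182
6          32       21     5.7619
7          30       28     0.1429
Sum = 16.533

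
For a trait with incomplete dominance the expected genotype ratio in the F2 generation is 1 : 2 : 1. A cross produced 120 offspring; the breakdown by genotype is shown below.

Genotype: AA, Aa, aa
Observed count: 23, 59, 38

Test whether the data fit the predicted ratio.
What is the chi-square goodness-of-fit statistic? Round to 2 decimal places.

3.78

Ratio total = 4. Expected counts: 120×1/4 = 30, 120×2/4 = 60, 120×1/4 = 30.
χ² = (23−30)²/30 + (59−60)²/60 + (38−30)²/30
   = 1.633 + 0.017 + 2.133
Sum = 3.78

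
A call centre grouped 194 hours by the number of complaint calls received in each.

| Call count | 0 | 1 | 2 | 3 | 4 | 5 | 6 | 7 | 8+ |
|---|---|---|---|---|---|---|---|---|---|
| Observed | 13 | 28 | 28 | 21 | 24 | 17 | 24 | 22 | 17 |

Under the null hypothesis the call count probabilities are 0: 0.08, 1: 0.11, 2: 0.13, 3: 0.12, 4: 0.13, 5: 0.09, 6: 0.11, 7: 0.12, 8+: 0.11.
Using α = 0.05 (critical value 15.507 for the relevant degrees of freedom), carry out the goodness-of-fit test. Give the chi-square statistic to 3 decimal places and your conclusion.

4.373; do not reject

Expected counts E_i = n·p_i: 194×0.08 = 15.52, 194×0.11 = 21.34, 194×0.13 = 25.22, 194×0.12 = 23.28, 194×0.13 = 25.22, 194×0.09 = 17.46, 194×0.11 = 21.34, 194×0.12 = 23.28, 194×0.11 = 21.34.
cat         O        E   (O−E)²/E
0          13    15.52     0.4092
1          28    21.34     2.0785
2          28    25.22     0.3064
3          21    23.28     0.2233
4          24    25.22     0.0590
5          17    17.46     0.0121
6          24    21.34     0.3316
7          22    23.28     0.0704
8+         17    21.34     0.8826
Sum = 4.373
df = 8. Since 4.373 < 15.507, we do not reject H₀.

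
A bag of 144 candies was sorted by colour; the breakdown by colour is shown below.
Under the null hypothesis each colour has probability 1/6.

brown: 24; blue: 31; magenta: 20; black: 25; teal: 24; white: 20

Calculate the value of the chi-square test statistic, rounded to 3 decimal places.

Expected count for each of the 6 categories: 144/6 = 24.
χ² = (24−24)²/24 + (31−24)²/24 + (20−24)²/24 + (25−24)²/24 + (24−24)²/24 + (20−24)²/24
   = 0.0000 + 2.0417 + 0.6667 + 0.0417 + 0.0000 + 0.6667
Sum = 3.417

3.417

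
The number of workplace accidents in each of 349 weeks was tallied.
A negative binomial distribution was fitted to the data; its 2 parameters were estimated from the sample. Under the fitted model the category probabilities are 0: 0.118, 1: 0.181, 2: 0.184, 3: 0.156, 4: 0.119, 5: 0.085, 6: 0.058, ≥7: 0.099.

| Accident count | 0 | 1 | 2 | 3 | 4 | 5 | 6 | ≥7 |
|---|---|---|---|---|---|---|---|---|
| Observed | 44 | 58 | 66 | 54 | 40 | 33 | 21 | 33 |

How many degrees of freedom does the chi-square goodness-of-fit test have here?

5

There are k = 8 categories and 2 parameters estimated from the data, so df = 8 − 1 − 2 = 5.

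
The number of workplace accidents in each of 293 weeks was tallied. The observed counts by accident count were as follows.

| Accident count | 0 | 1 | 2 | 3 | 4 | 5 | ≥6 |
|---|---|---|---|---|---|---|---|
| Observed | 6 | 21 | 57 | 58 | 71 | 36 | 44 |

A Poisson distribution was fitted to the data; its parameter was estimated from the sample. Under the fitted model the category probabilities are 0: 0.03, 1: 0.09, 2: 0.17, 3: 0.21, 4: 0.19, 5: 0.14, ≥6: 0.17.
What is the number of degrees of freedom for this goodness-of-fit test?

5

There are k = 7 categories and 1 parameter estimated from the data, so df = 7 − 1 − 1 = 5.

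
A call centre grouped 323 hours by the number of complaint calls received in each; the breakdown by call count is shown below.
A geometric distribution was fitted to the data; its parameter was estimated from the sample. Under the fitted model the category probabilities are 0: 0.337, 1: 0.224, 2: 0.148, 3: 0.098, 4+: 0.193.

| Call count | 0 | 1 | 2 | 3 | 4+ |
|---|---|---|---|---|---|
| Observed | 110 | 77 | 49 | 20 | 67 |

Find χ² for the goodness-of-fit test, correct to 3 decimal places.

4.980

Expected counts E_i = n·p_i: 323×0.337 = 108.851, 323×0.224 = 72.352, 323×0.148 = 47.804, 323×0.098 = 31.654, 323×0.193 = 62.339.
χ² = (110−108.851)²/108.851 + (77−72.352)²/72.352 + (49−47.804)²/47.804 + (20−31.654)²/31.654 + (67−62.339)²/62.339
   = 0.0121 + 0.2986 + 0.0299 + 4.2906 + 0.3485
Sum = 4.980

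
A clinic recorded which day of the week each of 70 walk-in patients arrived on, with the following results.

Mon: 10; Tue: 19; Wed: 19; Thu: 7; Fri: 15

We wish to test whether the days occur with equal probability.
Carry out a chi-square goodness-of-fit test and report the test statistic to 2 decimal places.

Expected count for each of the 5 categories: 70/5 = 14.
Mon: (10 − 14)²/14 = 16/14 = 1.143
Tue: (19 − 14)²/14 = 25/14 = 1.786
Wed: (19 − 14)²/14 = 25/14 = 1.786
Thu: (7 − 14)²/14 = 49/14 = 3.500
Fri: (15 − 14)²/14 = 1/14 = 0.071
Sum = 8.29

8.29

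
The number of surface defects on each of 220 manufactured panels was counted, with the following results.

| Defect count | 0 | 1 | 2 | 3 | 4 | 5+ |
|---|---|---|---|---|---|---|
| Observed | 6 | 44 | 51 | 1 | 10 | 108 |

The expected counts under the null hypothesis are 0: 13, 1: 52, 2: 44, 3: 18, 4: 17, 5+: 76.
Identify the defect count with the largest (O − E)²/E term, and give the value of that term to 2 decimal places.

cat         O        E   (O−E)²/E
0           6       13      3.769
1          44       52      1.231
2          51       44      1.114
3           1       18     16.056
4          10       17      2.882
5+        108       76     13.474
The largest term is for 3: 16.06.

3, 16.06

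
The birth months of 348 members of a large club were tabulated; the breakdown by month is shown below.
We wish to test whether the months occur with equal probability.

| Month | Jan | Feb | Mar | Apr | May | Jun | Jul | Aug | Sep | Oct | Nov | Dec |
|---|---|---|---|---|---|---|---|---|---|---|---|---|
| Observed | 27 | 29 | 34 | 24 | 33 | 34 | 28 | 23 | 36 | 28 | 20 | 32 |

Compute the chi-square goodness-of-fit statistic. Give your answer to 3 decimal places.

Under H₀ each category has probability 1/12, so each expected count is 348/12 = 29.
χ² = (27−29)²/29 + (29−29)²/29 + (34−29)²/29 + (24−29)²/29 + (33−29)²/29 + (34−29)²/29 + (28−29)²/29 + (23−29)²/29 + (36−29)²/29 + (28−29)²/29 + (20−29)²/29 + (32−29)²/29
   = 0.1379 + 0.0000 + 0.8621 + 0.8621 + 0.5517 + 0.8621 + 0.0345 + 1.2414 + 1.6897 + 0.0345 + 2.7931 + 0.3103
Sum = 9.379

9.379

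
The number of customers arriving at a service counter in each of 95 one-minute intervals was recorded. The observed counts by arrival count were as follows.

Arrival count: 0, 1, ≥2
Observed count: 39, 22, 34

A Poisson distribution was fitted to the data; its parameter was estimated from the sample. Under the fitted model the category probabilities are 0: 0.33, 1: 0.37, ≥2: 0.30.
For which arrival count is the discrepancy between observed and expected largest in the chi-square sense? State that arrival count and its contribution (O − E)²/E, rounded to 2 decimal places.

Expected counts E_i = n·p_i: 95×0.33 = 31.35, 95×0.37 = 35.15, 95×0.30 = 28.5.
0: (39 − 31.35)²/31.35 = 58.5225/31.35 = 1.867
1: (22 − 35.15)²/35.15 = 172.9225/35.15 = 4.920
≥2: (34 − 28.5)²/28.5 = 30.25/28.5 = 1.061
The largest term is for 1: 4.92.

1, 4.92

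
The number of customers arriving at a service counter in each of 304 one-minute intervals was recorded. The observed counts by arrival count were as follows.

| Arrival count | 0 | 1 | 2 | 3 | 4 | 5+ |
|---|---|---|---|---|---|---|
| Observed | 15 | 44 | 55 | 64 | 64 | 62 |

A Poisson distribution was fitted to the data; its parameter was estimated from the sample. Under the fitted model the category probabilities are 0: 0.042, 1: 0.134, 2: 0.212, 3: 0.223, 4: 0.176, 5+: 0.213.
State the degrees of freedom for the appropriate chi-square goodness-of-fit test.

4

There are k = 6 categories and 1 parameter estimated from the data, so df = 6 − 1 − 1 = 4.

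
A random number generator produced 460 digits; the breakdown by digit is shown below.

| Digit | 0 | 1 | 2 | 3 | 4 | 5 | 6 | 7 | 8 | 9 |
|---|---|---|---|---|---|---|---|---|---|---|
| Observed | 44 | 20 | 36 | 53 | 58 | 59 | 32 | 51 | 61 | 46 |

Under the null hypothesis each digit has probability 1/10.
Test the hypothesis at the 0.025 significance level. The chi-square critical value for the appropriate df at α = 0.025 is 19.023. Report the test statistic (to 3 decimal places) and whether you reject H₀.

34.522; reject

Expected count for each of the 10 categories: 460/10 = 46.
χ² = (44−46)²/46 + (20−46)²/46 + (36−46)²/46 + (53−46)²/46 + (58−46)²/46 + (59−46)²/46 + (32−46)²/46 + (51−46)²/46 + (61−46)²/46 + (46−46)²/46
   = 0.0870 + 14.6957 + 2.1739 + 1.0652 + 3.1304 + 3.6739 + 4.2609 + 0.5435 + 4.8913 + 0.0000
Sum = 34.522
df = 9. Since 34.522 > 19.023, we reject H₀.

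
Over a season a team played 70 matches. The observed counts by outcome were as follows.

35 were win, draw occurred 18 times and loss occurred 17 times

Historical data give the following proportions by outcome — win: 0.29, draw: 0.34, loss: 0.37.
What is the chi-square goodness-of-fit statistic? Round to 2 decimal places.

Expected counts E_i = n·p_i: 70×0.29 = 20.3, 70×0.34 = 23.8, 70×0.37 = 25.9.
win: (35 − 20.3)²/20.3 = 216.09/20.3 = 10.645
draw: (18 − 23.8)²/23.8 = 33.64/23.8 = 1.413
loss: (17 − 25.9)²/25.9 = 79.21/25.9 = 3.058
Sum = 15.12

15.12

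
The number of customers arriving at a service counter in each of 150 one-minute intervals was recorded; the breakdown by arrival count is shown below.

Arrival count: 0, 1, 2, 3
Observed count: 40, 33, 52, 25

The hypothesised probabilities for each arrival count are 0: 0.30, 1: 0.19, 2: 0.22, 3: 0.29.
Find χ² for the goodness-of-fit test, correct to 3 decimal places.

Expected counts E_i = n·p_i: 150×0.30 = 45, 150×0.19 = 28.5, 150×0.22 = 33, 150×0.29 = 43.5.
cat         O        E   (O−E)²/E
0          40       45     0.5556
1          33     28.5     0.7105
2          52       33    10.9394
3          25     43.5     7.8678
Sum = 20.073

20.073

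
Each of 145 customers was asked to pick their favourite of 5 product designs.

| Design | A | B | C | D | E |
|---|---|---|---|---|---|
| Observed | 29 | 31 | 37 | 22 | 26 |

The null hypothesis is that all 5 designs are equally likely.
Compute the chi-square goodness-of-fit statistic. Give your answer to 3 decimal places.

Under H₀ each category has probability 1/5, so each expected count is 145/5 = 29.
A: (29 − 29)²/29 = 0/29 = 0.0000
B: (31 − 29)²/29 = 4/29 = 0.1379
C: (37 − 29)²/29 = 64/29 = 2.2069
D: (22 − 29)²/29 = 49/29 = 1.6897
E: (26 − 29)²/29 = 9/29 = 0.3103
Sum = 4.345

4.345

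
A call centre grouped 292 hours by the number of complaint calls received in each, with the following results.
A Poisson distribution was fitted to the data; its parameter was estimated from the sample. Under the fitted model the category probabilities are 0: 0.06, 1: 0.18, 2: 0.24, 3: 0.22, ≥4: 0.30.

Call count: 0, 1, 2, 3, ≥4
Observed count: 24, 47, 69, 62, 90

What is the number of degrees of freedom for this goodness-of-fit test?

3

There are k = 5 categories and 1 parameter estimated from the data, so df = 5 − 1 − 1 = 3.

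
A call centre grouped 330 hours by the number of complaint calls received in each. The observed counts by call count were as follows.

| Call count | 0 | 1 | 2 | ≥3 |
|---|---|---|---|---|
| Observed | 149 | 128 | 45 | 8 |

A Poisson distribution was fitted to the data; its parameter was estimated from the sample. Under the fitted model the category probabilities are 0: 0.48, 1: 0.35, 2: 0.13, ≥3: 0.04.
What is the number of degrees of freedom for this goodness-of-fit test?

There are k = 4 categories and 1 parameter estimated from the data, so df = 4 − 1 − 1 = 2.

2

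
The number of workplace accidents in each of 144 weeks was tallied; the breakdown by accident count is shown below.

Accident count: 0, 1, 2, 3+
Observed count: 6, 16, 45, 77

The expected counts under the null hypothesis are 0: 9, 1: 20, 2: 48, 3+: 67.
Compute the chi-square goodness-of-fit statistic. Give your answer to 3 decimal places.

3.480

χ² = (6−9)²/9 + (16−20)²/20 + (45−48)²/48 + (77−67)²/67
   = 1.0000 + 0.8000 + 0.1875 + 1.4925
Sum = 3.480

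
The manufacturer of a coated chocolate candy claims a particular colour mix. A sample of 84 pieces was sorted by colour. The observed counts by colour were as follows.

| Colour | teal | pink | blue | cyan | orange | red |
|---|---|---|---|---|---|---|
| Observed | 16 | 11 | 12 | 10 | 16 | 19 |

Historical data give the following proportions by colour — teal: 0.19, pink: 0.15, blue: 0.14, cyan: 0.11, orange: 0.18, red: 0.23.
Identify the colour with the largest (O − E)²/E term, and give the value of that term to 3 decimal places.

pink, 0.203

Expected counts E_i = n·p_i: 84×0.19 = 15.96, 84×0.15 = 12.6, 84×0.14 = 11.76, 84×0.11 = 9.24, 84×0.18 = 15.12, 84×0.23 = 19.32.
χ² = (16−15.96)²/15.96 + (11−12.6)²/12.6 + (12−11.76)²/11.76 + (10−9.24)²/9.24 + (16−15.12)²/15.12 + (19−19.32)²/19.32
   = 0.0001 + 0.2032 + 0.0049 + 0.0625 + 0.0512 + 0.0053
The largest term is for pink: 0.203.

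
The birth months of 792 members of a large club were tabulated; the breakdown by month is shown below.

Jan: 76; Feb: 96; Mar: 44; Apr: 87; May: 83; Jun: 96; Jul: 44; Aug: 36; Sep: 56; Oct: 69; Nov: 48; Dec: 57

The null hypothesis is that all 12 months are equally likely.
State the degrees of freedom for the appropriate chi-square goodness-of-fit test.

11

There are k = 12 categories and no parameters were estimated from the data, so df = 12 − 1 = 11.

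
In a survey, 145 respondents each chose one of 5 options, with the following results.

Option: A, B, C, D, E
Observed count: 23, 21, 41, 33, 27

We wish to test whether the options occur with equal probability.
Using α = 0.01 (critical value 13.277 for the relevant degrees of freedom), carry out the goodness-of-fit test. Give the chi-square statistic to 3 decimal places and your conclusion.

Under H₀ each category has probability 1/5, so each expected count is 145/5 = 29.
cat         O        E   (O−E)²/E
A          23       29     1.2414
B          21       29     2.2069
C          41       29     4.9655
D          33       29     0.5517
E          27       29     0.1379
Sum = 9.103
df = 4. Since 9.103 < 13.277, we do not reject H₀.

9.103; do not reject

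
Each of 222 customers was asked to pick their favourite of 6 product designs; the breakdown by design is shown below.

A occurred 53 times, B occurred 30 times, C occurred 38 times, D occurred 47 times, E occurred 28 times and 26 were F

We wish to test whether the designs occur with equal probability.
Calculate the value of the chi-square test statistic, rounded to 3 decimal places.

16.432

Expected count for each of the 6 categories: 222/6 = 37.
cat         O        E   (O−E)²/E
A          53       37     6.9189
B          30       37     1.3243
C          38       37     0.0270
D          47       37     2.7027
E          28       37     2.1892
F          26       37     3.2703
Sum = 16.432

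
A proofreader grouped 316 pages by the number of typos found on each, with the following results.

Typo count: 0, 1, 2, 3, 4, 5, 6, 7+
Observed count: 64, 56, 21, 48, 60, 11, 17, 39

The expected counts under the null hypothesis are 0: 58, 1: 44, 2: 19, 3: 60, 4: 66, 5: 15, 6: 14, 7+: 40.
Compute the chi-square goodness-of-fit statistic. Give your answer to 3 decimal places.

8.784

0: (64 − 58)²/58 = 36/58 = 0.6207
1: (56 − 44)²/44 = 144/44 = 3.2727
2: (21 − 19)²/19 = 4/19 = 0.2105
3: (48 − 60)²/60 = 144/60 = 2.4000
4: (60 − 66)²/66 = 36/66 = 0.5455
5: (11 − 15)²/15 = 16/15 = 1.0667
6: (17 − 14)²/14 = 9/14 = 0.6429
7+: (39 − 40)²/40 = 1/40 = 0.0250
Sum = 8.784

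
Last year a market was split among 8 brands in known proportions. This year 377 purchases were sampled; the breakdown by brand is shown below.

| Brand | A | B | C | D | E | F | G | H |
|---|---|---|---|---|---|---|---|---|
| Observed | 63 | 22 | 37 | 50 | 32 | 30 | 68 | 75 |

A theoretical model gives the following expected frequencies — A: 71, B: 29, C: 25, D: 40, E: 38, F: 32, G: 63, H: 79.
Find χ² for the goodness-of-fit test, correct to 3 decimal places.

12.523

cat         O        E   (O−E)²/E
A          63       71     0.9014
B          22       29     1.6897
C          37       25     5.7600
D          50       40     2.5000
E          32       38     0.9474
F          30       32     0.1250
G          68       63     0.3968
H          75       79     0.2025
Sum = 12.523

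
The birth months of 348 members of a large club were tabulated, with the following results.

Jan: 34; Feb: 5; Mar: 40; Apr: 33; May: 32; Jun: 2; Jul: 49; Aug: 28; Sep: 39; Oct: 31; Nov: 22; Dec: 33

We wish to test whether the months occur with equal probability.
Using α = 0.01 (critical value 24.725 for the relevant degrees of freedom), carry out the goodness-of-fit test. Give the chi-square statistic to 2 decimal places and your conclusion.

70.55; reject

Under H₀ each category has probability 1/12, so each expected count is 348/12 = 29.
χ² = (34−29)²/29 + (5−29)²/29 + (40−29)²/29 + (33−29)²/29 + (32−29)²/29 + (2−29)²/29 + (49−29)²/29 + (28−29)²/29 + (39−29)²/29 + (31−29)²/29 + (22−29)²/29 + (33−29)²/29
   = 0.862 + 19.862 + 4.172 + 0.552 + 0.310 + 25.138 + 13.793 + 0.034 + 3.448 + 0.138 + 1.690 + 0.552
Sum = 70.55
df = 11. Since 70.55 > 24.725, we reject H₀.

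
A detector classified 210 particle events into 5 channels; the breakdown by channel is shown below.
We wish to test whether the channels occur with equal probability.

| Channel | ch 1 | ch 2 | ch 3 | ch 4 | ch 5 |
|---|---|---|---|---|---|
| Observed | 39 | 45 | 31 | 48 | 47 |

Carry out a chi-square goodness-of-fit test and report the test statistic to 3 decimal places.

Expected count for each of the 5 categories: 210/5 = 42.
ch 1: (39 − 42)²/42 = 9/42 = 0.2143
ch 2: (45 − 42)²/42 = 9/42 = 0.2143
ch 3: (31 − 42)²/42 = 121/42 = 2.8810
ch 4: (48 − 42)²/42 = 36/42 = 0.8571
ch 5: (47 − 42)²/42 = 25/42 = 0.5952
Sum = 4.762

4.762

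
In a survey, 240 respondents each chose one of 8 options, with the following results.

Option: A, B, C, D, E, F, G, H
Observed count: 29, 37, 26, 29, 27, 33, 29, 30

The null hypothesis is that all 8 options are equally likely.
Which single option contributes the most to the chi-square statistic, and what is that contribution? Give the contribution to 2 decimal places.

Expected count for each of the 8 categories: 240/8 = 30.
χ² = (29−30)²/30 + (37−30)²/30 + (26−30)²/30 + (29−30)²/30 + (27−30)²/30 + (33−30)²/30 + (29−30)²/30 + (30−30)²/30
   = 0.033 + 1.633 + 0.533 + 0.033 + 0.300 + 0.300 + 0.033 + 0.000
The largest term is for B: 1.63.

B, 1.63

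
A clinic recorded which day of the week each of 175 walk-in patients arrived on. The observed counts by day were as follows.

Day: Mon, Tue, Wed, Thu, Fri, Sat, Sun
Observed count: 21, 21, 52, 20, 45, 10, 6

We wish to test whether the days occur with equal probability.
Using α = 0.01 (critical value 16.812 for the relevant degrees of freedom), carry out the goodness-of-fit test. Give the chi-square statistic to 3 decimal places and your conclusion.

70.880; reject

Expected count for each of the 7 categories: 175/7 = 25.
χ² = (21−25)²/25 + (21−25)²/25 + (52−25)²/25 + (20−25)²/25 + (45−25)²/25 + (10−25)²/25 + (6−25)²/25
   = 0.6400 + 0.6400 + 29.1600 + 1.0000 + 16.0000 + 9.0000 + 14.4400
Sum = 70.880
df = 6. Since 70.880 > 16.812, we reject H₀.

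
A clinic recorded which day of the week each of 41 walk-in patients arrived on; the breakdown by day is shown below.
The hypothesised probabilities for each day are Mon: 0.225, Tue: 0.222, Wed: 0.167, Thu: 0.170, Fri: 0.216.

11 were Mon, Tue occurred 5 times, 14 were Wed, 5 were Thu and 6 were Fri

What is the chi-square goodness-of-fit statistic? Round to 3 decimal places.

Expected counts E_i = n·p_i: 41×0.225 = 9.225, 41×0.222 = 9.102, 41×0.167 = 6.847, 41×0.170 = 6.97, 41×0.216 = 8.856.
χ² = (11−9.225)²/9.225 + (5−9.102)²/9.102 + (14−6.847)²/6.847 + (5−6.97)²/6.97 + (6−8.856)²/8.856
   = 0.3415 + 1.8486 + 7.4727 + 0.5568 + 0.9210
Sum = 11.141

11.141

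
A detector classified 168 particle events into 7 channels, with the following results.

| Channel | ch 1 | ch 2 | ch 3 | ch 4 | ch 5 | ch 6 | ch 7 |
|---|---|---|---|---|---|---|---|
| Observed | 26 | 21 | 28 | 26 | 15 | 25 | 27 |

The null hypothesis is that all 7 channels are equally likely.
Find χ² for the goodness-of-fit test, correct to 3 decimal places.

5.167

Expected count for each of the 7 categories: 168/7 = 24.
cat         O        E   (O−E)²/E
ch 1       26       24     0.1667
ch 2       21       24     0.3750
ch 3       28       24     0.6667
ch 4       26       24     0.1667
ch 5       15       24     3.3750
ch 6       25       24     0.0417
ch 7       27       24     0.3750
Sum = 5.167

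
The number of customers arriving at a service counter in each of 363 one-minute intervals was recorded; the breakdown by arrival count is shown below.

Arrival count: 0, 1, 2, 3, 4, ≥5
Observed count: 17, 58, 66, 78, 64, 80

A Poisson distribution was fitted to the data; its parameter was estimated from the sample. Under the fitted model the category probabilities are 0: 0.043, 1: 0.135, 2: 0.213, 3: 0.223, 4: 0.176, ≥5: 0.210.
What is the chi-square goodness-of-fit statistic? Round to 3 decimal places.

3.726

Expected counts E_i = n·p_i: 363×0.043 = 15.609, 363×0.135 = 49.005, 363×0.213 = 77.319, 363×0.223 = 80.949, 363×0.176 = 63.888, 363×0.210 = 76.23.
χ² = (17−15.609)²/15.609 + (58−49.005)²/49.005 + (66−77.319)²/77.319 + (78−80.949)²/80.949 + (64−63.888)²/63.888 + (80−76.23)²/76.23
   = 0.1240 + 1.6511 + 1.6570 + 0.1074 + 0.0002 + 0.1864
Sum = 3.726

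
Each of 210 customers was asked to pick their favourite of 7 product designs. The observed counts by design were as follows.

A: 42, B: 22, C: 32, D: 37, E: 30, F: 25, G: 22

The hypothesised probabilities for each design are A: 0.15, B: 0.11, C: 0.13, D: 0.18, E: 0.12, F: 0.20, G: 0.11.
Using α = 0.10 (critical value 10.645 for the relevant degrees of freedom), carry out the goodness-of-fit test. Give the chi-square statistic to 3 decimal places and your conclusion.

Expected counts E_i = n·p_i: 210×0.15 = 31.5, 210×0.11 = 23.1, 210×0.13 = 27.3, 210×0.18 = 37.8, 210×0.12 = 25.2, 210×0.20 = 42, 210×0.11 = 23.1.
χ² = (42−31.5)²/31.5 + (22−23.1)²/23.1 + (32−27.3)²/27.3 + (37−37.8)²/37.8 + (30−25.2)²/25.2 + (25−42)²/42 + (22−23.1)²/23.1
   = 3.5000 + 0.0524 + 0.8092 + 0.0169 + 0.9143 + 6.8810 + 0.0524
Sum = 12.226
df = 6. Since 12.226 > 10.645, we reject H₀.

12.226; reject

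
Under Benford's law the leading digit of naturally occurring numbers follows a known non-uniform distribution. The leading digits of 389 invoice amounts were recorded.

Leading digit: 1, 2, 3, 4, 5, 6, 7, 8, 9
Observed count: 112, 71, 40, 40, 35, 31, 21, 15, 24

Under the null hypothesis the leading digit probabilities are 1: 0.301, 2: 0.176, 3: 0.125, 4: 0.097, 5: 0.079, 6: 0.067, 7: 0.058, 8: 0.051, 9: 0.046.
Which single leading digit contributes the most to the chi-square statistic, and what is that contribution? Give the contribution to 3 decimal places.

Expected counts E_i = n·p_i: 389×0.301 = 117.089, 389×0.176 = 68.464, 389×0.125 = 48.625, 389×0.097 = 37.733, 389×0.079 = 30.731, 389×0.067 = 26.063, 389×0.058 = 22.562, 389×0.051 = 19.839, 389×0.046 = 17.894.
1: (112 − 117.089)²/117.089 = 25.897921/117.089 = 0.2212
2: (71 − 68.464)²/68.464 = 6.431296/68.464 = 0.0939
3: (40 − 48.625)²/48.625 = 74.390625/48.625 = 1.5299
4: (40 − 37.733)²/37.733 = 5.139289/37.733 = 0.1362
5: (35 − 30.731)²/30.731 = 18.224361/30.731 = 0.5930
6: (31 − 26.063)²/26.063 = 24.373969/26.063 = 0.9352
7: (21 − 22.562)²/22.562 = 2.439844/22.562 = 0.1081
8: (15 − 19.839)²/19.839 = 23.415921/19.839 = 1.1803
9: (24 − 17.894)²/17.894 = 37.283236/17.894 = 2.0836
The largest term is for 9: 2.084.

9, 2.084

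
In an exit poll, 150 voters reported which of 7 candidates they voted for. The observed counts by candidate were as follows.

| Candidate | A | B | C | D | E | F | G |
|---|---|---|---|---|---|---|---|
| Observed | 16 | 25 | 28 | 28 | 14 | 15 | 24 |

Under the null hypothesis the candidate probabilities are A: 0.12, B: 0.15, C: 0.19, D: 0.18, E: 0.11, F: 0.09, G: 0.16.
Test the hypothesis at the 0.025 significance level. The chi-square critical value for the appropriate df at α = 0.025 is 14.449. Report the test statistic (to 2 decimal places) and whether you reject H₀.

1.09; do not reject

Expected counts E_i = n·p_i: 150×0.12 = 18, 150×0.15 = 22.5, 150×0.19 = 28.5, 150×0.18 = 27, 150×0.11 = 16.5, 150×0.09 = 13.5, 150×0.16 = 24.
χ² = (16−18)²/18 + (25−22.5)²/22.5 + (28−28.5)²/28.5 + (28−27)²/27 + (14−16.5)²/16.5 + (15−13.5)²/13.5 + (24−24)²/24
   = 0.222 + 0.278 + 0.009 + 0.037 + 0.379 + 0.167 + 0.000
Sum = 1.09
df = 6. Since 1.09 < 14.449, we do not reject H₀.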